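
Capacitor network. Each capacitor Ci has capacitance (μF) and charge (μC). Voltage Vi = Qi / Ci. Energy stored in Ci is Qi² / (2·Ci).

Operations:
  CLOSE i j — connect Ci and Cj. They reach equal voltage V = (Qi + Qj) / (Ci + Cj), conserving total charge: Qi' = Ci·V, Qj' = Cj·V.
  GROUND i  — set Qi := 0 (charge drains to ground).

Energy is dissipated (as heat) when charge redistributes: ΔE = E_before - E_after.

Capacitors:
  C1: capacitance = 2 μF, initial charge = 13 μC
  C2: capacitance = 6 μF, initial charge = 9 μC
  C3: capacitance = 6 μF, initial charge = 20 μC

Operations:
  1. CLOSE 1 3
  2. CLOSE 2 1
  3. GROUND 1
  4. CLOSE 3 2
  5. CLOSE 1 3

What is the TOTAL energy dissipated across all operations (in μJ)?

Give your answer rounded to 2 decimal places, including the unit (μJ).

Initial: C1(2μF, Q=13μC, V=6.50V), C2(6μF, Q=9μC, V=1.50V), C3(6μF, Q=20μC, V=3.33V)
Op 1: CLOSE 1-3: Q_total=33.00, C_total=8.00, V=4.12; Q1=8.25, Q3=24.75; dissipated=7.521
Op 2: CLOSE 2-1: Q_total=17.25, C_total=8.00, V=2.16; Q2=12.94, Q1=4.31; dissipated=5.168
Op 3: GROUND 1: Q1=0; energy lost=4.649
Op 4: CLOSE 3-2: Q_total=37.69, C_total=12.00, V=3.14; Q3=18.84, Q2=18.84; dissipated=5.814
Op 5: CLOSE 1-3: Q_total=18.84, C_total=8.00, V=2.36; Q1=4.71, Q3=14.13; dissipated=7.398
Total dissipated: 30.550 μJ

Answer: 30.55 μJ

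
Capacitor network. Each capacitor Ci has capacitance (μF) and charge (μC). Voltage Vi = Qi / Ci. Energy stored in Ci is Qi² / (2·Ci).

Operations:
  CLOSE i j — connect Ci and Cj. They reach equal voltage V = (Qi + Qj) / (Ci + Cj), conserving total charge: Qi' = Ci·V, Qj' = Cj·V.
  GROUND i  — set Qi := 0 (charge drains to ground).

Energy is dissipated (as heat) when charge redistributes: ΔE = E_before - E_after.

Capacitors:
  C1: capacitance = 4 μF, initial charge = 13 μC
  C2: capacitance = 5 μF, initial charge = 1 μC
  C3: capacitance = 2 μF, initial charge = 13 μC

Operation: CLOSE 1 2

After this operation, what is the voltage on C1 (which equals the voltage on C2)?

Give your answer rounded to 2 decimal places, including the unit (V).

Initial: C1(4μF, Q=13μC, V=3.25V), C2(5μF, Q=1μC, V=0.20V), C3(2μF, Q=13μC, V=6.50V)
Op 1: CLOSE 1-2: Q_total=14.00, C_total=9.00, V=1.56; Q1=6.22, Q2=7.78; dissipated=10.336

Answer: 1.56 V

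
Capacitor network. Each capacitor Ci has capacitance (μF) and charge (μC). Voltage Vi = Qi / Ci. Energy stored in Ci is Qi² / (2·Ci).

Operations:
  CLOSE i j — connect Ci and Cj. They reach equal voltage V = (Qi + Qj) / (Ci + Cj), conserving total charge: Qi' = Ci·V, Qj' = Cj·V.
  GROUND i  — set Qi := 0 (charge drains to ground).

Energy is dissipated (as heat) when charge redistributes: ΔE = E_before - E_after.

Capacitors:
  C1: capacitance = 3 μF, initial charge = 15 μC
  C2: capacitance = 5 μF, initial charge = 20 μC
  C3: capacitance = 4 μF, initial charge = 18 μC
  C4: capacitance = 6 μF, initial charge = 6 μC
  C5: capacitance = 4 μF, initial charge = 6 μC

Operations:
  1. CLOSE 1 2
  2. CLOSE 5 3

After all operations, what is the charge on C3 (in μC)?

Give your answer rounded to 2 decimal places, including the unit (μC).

Answer: 12.00 μC

Derivation:
Initial: C1(3μF, Q=15μC, V=5.00V), C2(5μF, Q=20μC, V=4.00V), C3(4μF, Q=18μC, V=4.50V), C4(6μF, Q=6μC, V=1.00V), C5(4μF, Q=6μC, V=1.50V)
Op 1: CLOSE 1-2: Q_total=35.00, C_total=8.00, V=4.38; Q1=13.12, Q2=21.88; dissipated=0.938
Op 2: CLOSE 5-3: Q_total=24.00, C_total=8.00, V=3.00; Q5=12.00, Q3=12.00; dissipated=9.000
Final charges: Q1=13.12, Q2=21.88, Q3=12.00, Q4=6.00, Q5=12.00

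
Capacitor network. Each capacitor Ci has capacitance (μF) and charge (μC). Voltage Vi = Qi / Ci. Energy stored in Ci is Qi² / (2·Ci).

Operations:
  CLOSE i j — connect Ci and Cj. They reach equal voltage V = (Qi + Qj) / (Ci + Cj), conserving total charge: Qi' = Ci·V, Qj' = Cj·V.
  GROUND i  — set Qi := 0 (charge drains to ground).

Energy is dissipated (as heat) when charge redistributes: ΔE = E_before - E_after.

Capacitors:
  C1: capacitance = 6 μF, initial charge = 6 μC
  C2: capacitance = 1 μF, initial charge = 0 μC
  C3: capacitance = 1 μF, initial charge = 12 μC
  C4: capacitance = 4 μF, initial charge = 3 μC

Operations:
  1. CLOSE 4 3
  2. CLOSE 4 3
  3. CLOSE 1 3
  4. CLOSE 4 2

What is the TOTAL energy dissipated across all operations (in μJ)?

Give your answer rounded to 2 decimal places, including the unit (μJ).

Answer: 55.94 μJ

Derivation:
Initial: C1(6μF, Q=6μC, V=1.00V), C2(1μF, Q=0μC, V=0.00V), C3(1μF, Q=12μC, V=12.00V), C4(4μF, Q=3μC, V=0.75V)
Op 1: CLOSE 4-3: Q_total=15.00, C_total=5.00, V=3.00; Q4=12.00, Q3=3.00; dissipated=50.625
Op 2: CLOSE 4-3: Q_total=15.00, C_total=5.00, V=3.00; Q4=12.00, Q3=3.00; dissipated=0.000
Op 3: CLOSE 1-3: Q_total=9.00, C_total=7.00, V=1.29; Q1=7.71, Q3=1.29; dissipated=1.714
Op 4: CLOSE 4-2: Q_total=12.00, C_total=5.00, V=2.40; Q4=9.60, Q2=2.40; dissipated=3.600
Total dissipated: 55.939 μJ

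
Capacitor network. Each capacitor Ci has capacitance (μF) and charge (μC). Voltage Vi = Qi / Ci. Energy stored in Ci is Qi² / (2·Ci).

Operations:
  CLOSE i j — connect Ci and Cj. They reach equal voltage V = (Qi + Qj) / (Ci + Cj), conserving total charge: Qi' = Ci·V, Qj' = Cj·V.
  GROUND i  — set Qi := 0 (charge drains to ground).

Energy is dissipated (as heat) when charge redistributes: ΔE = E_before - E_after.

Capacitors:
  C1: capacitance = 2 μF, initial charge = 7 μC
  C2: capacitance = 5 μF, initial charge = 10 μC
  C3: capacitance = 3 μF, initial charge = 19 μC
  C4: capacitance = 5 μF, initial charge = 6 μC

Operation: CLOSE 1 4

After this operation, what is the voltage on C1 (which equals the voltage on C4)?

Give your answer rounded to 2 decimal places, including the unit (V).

Initial: C1(2μF, Q=7μC, V=3.50V), C2(5μF, Q=10μC, V=2.00V), C3(3μF, Q=19μC, V=6.33V), C4(5μF, Q=6μC, V=1.20V)
Op 1: CLOSE 1-4: Q_total=13.00, C_total=7.00, V=1.86; Q1=3.71, Q4=9.29; dissipated=3.779

Answer: 1.86 V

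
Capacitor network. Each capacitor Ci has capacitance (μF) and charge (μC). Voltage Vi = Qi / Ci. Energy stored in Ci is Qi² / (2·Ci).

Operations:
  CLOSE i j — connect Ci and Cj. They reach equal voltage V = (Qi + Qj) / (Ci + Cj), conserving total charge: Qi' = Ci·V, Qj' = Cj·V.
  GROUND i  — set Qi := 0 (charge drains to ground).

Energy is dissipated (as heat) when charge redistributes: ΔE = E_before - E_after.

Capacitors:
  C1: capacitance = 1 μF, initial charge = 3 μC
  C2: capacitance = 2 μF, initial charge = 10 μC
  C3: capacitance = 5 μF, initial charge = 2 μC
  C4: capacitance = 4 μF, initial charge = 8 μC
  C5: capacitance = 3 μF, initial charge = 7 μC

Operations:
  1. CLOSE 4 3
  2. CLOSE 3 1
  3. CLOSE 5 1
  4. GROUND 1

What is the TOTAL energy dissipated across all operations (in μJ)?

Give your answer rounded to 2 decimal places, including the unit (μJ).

Answer: 6.86 μJ

Derivation:
Initial: C1(1μF, Q=3μC, V=3.00V), C2(2μF, Q=10μC, V=5.00V), C3(5μF, Q=2μC, V=0.40V), C4(4μF, Q=8μC, V=2.00V), C5(3μF, Q=7μC, V=2.33V)
Op 1: CLOSE 4-3: Q_total=10.00, C_total=9.00, V=1.11; Q4=4.44, Q3=5.56; dissipated=2.844
Op 2: CLOSE 3-1: Q_total=8.56, C_total=6.00, V=1.43; Q3=7.13, Q1=1.43; dissipated=1.487
Op 3: CLOSE 5-1: Q_total=8.43, C_total=4.00, V=2.11; Q5=6.32, Q1=2.11; dissipated=0.309
Op 4: GROUND 1: Q1=0; energy lost=2.219
Total dissipated: 6.858 μJ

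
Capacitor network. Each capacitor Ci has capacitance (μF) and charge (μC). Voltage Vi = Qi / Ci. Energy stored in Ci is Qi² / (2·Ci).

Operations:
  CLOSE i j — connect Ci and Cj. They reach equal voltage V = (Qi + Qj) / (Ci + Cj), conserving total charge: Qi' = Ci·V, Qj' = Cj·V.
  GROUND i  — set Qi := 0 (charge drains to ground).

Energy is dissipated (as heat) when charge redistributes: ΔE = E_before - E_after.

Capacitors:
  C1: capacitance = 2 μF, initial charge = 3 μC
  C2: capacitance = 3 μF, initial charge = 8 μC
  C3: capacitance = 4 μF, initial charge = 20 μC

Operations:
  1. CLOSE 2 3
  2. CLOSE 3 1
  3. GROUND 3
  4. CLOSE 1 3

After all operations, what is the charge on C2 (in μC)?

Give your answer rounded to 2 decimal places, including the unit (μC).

Answer: 12.00 μC

Derivation:
Initial: C1(2μF, Q=3μC, V=1.50V), C2(3μF, Q=8μC, V=2.67V), C3(4μF, Q=20μC, V=5.00V)
Op 1: CLOSE 2-3: Q_total=28.00, C_total=7.00, V=4.00; Q2=12.00, Q3=16.00; dissipated=4.667
Op 2: CLOSE 3-1: Q_total=19.00, C_total=6.00, V=3.17; Q3=12.67, Q1=6.33; dissipated=4.167
Op 3: GROUND 3: Q3=0; energy lost=20.056
Op 4: CLOSE 1-3: Q_total=6.33, C_total=6.00, V=1.06; Q1=2.11, Q3=4.22; dissipated=6.685
Final charges: Q1=2.11, Q2=12.00, Q3=4.22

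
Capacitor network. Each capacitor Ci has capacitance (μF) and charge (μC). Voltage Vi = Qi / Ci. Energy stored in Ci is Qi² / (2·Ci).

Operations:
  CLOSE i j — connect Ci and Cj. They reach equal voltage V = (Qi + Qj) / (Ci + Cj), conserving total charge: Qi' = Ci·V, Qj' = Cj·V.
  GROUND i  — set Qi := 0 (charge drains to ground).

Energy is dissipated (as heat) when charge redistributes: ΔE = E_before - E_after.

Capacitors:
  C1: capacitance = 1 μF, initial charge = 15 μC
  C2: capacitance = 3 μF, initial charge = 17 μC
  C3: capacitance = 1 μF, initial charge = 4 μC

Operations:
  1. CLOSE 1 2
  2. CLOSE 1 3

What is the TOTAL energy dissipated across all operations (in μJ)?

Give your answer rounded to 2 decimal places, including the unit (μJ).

Answer: 36.67 μJ

Derivation:
Initial: C1(1μF, Q=15μC, V=15.00V), C2(3μF, Q=17μC, V=5.67V), C3(1μF, Q=4μC, V=4.00V)
Op 1: CLOSE 1-2: Q_total=32.00, C_total=4.00, V=8.00; Q1=8.00, Q2=24.00; dissipated=32.667
Op 2: CLOSE 1-3: Q_total=12.00, C_total=2.00, V=6.00; Q1=6.00, Q3=6.00; dissipated=4.000
Total dissipated: 36.667 μJ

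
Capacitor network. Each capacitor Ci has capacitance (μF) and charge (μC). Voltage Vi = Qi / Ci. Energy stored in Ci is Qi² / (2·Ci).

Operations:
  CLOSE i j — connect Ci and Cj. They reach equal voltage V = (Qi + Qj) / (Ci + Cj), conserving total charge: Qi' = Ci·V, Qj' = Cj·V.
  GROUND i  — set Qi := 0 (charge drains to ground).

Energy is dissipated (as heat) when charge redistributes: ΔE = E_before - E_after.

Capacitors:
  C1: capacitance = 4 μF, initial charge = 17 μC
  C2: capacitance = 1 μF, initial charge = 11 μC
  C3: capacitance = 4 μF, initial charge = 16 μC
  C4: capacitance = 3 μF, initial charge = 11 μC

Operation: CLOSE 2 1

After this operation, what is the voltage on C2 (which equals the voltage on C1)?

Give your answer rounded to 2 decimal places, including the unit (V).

Answer: 5.60 V

Derivation:
Initial: C1(4μF, Q=17μC, V=4.25V), C2(1μF, Q=11μC, V=11.00V), C3(4μF, Q=16μC, V=4.00V), C4(3μF, Q=11μC, V=3.67V)
Op 1: CLOSE 2-1: Q_total=28.00, C_total=5.00, V=5.60; Q2=5.60, Q1=22.40; dissipated=18.225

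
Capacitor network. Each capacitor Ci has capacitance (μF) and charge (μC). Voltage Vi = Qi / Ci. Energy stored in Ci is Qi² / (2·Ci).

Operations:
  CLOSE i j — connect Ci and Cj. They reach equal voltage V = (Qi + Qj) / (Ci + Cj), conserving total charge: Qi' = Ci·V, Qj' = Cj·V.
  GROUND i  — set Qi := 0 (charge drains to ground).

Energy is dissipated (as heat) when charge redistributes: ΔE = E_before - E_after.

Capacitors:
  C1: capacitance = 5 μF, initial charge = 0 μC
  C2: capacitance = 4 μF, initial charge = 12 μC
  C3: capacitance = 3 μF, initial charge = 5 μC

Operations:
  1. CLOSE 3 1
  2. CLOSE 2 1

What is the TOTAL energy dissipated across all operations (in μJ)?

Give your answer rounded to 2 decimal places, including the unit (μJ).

Initial: C1(5μF, Q=0μC, V=0.00V), C2(4μF, Q=12μC, V=3.00V), C3(3μF, Q=5μC, V=1.67V)
Op 1: CLOSE 3-1: Q_total=5.00, C_total=8.00, V=0.62; Q3=1.88, Q1=3.12; dissipated=2.604
Op 2: CLOSE 2-1: Q_total=15.12, C_total=9.00, V=1.68; Q2=6.72, Q1=8.40; dissipated=6.267
Total dissipated: 8.872 μJ

Answer: 8.87 μJ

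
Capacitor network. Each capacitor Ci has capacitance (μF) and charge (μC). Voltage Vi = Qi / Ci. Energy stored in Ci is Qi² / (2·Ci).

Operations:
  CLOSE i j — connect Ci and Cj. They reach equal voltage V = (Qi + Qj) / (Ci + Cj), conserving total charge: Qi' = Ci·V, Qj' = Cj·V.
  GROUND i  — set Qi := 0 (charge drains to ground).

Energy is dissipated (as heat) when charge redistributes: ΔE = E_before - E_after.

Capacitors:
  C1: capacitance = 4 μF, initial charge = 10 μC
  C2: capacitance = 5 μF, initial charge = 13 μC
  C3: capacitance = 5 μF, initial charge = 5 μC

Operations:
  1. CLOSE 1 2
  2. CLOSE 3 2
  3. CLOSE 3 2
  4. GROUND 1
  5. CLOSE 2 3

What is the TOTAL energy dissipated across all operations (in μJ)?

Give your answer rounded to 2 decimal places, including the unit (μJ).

Initial: C1(4μF, Q=10μC, V=2.50V), C2(5μF, Q=13μC, V=2.60V), C3(5μF, Q=5μC, V=1.00V)
Op 1: CLOSE 1-2: Q_total=23.00, C_total=9.00, V=2.56; Q1=10.22, Q2=12.78; dissipated=0.011
Op 2: CLOSE 3-2: Q_total=17.78, C_total=10.00, V=1.78; Q3=8.89, Q2=8.89; dissipated=3.025
Op 3: CLOSE 3-2: Q_total=17.78, C_total=10.00, V=1.78; Q3=8.89, Q2=8.89; dissipated=0.000
Op 4: GROUND 1: Q1=0; energy lost=13.062
Op 5: CLOSE 2-3: Q_total=17.78, C_total=10.00, V=1.78; Q2=8.89, Q3=8.89; dissipated=0.000
Total dissipated: 16.098 μJ

Answer: 16.10 μJ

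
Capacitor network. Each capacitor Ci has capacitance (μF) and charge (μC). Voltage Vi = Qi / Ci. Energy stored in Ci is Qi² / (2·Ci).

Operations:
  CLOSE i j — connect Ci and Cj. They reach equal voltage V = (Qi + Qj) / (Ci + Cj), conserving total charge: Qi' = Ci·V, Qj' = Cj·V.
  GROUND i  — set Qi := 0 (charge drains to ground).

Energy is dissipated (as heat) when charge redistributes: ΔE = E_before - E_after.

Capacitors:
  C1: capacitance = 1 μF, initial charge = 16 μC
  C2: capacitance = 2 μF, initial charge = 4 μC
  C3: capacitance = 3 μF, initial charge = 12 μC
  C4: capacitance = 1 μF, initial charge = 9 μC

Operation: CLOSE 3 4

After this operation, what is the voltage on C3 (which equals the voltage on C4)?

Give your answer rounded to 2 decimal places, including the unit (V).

Initial: C1(1μF, Q=16μC, V=16.00V), C2(2μF, Q=4μC, V=2.00V), C3(3μF, Q=12μC, V=4.00V), C4(1μF, Q=9μC, V=9.00V)
Op 1: CLOSE 3-4: Q_total=21.00, C_total=4.00, V=5.25; Q3=15.75, Q4=5.25; dissipated=9.375

Answer: 5.25 V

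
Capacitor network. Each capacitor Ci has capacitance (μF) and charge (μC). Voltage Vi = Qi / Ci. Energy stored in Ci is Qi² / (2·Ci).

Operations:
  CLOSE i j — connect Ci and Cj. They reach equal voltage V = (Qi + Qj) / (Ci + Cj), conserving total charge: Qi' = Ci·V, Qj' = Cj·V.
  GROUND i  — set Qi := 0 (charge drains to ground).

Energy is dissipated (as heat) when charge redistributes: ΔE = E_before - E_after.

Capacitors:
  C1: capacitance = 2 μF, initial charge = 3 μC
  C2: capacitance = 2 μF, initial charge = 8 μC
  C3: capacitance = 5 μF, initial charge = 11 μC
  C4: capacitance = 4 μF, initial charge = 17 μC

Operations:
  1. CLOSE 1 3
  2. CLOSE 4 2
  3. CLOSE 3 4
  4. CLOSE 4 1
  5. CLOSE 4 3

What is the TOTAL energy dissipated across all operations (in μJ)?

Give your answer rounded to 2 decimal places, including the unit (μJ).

Answer: 6.34 μJ

Derivation:
Initial: C1(2μF, Q=3μC, V=1.50V), C2(2μF, Q=8μC, V=4.00V), C3(5μF, Q=11μC, V=2.20V), C4(4μF, Q=17μC, V=4.25V)
Op 1: CLOSE 1-3: Q_total=14.00, C_total=7.00, V=2.00; Q1=4.00, Q3=10.00; dissipated=0.350
Op 2: CLOSE 4-2: Q_total=25.00, C_total=6.00, V=4.17; Q4=16.67, Q2=8.33; dissipated=0.042
Op 3: CLOSE 3-4: Q_total=26.67, C_total=9.00, V=2.96; Q3=14.81, Q4=11.85; dissipated=5.216
Op 4: CLOSE 4-1: Q_total=15.85, C_total=6.00, V=2.64; Q4=10.57, Q1=5.28; dissipated=0.618
Op 5: CLOSE 4-3: Q_total=25.38, C_total=9.00, V=2.82; Q4=11.28, Q3=14.10; dissipated=0.114
Total dissipated: 6.340 μJ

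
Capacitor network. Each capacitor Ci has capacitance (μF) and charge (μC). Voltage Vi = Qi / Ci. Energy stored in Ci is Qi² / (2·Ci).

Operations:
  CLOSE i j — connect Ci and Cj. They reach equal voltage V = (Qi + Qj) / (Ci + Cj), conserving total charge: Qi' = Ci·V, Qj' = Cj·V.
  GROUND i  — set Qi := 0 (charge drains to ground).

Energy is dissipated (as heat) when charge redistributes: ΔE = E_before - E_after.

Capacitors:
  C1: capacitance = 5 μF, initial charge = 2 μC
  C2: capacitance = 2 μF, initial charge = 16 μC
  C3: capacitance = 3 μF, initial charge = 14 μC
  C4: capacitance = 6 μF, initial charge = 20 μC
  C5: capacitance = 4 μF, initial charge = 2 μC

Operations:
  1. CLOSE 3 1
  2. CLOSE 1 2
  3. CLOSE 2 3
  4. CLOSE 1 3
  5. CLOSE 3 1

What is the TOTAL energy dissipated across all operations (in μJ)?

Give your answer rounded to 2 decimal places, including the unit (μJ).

Answer: 45.54 μJ

Derivation:
Initial: C1(5μF, Q=2μC, V=0.40V), C2(2μF, Q=16μC, V=8.00V), C3(3μF, Q=14μC, V=4.67V), C4(6μF, Q=20μC, V=3.33V), C5(4μF, Q=2μC, V=0.50V)
Op 1: CLOSE 3-1: Q_total=16.00, C_total=8.00, V=2.00; Q3=6.00, Q1=10.00; dissipated=17.067
Op 2: CLOSE 1-2: Q_total=26.00, C_total=7.00, V=3.71; Q1=18.57, Q2=7.43; dissipated=25.714
Op 3: CLOSE 2-3: Q_total=13.43, C_total=5.00, V=2.69; Q2=5.37, Q3=8.06; dissipated=1.763
Op 4: CLOSE 1-3: Q_total=26.63, C_total=8.00, V=3.33; Q1=16.64, Q3=9.99; dissipated=0.992
Op 5: CLOSE 3-1: Q_total=26.63, C_total=8.00, V=3.33; Q3=9.99, Q1=16.64; dissipated=0.000
Total dissipated: 45.536 μJ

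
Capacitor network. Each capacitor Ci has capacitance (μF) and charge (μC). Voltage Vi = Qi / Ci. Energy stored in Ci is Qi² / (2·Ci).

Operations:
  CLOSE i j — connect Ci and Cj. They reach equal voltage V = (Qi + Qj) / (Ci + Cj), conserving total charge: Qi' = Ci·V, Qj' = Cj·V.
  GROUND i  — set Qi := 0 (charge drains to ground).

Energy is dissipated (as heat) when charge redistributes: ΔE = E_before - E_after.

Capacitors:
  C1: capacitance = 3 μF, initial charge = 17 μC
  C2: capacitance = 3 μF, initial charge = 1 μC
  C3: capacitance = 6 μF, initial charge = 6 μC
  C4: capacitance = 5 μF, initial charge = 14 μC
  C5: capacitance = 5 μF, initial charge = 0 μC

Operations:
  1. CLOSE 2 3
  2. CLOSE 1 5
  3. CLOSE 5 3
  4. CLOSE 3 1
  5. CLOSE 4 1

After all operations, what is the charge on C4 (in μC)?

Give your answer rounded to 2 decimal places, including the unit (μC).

Answer: 11.82 μC

Derivation:
Initial: C1(3μF, Q=17μC, V=5.67V), C2(3μF, Q=1μC, V=0.33V), C3(6μF, Q=6μC, V=1.00V), C4(5μF, Q=14μC, V=2.80V), C5(5μF, Q=0μC, V=0.00V)
Op 1: CLOSE 2-3: Q_total=7.00, C_total=9.00, V=0.78; Q2=2.33, Q3=4.67; dissipated=0.444
Op 2: CLOSE 1-5: Q_total=17.00, C_total=8.00, V=2.12; Q1=6.38, Q5=10.62; dissipated=30.104
Op 3: CLOSE 5-3: Q_total=15.29, C_total=11.00, V=1.39; Q5=6.95, Q3=8.34; dissipated=2.475
Op 4: CLOSE 3-1: Q_total=14.72, C_total=9.00, V=1.64; Q3=9.81, Q1=4.91; dissipated=0.540
Op 5: CLOSE 4-1: Q_total=18.91, C_total=8.00, V=2.36; Q4=11.82, Q1=7.09; dissipated=1.272
Final charges: Q1=7.09, Q2=2.33, Q3=9.81, Q4=11.82, Q5=6.95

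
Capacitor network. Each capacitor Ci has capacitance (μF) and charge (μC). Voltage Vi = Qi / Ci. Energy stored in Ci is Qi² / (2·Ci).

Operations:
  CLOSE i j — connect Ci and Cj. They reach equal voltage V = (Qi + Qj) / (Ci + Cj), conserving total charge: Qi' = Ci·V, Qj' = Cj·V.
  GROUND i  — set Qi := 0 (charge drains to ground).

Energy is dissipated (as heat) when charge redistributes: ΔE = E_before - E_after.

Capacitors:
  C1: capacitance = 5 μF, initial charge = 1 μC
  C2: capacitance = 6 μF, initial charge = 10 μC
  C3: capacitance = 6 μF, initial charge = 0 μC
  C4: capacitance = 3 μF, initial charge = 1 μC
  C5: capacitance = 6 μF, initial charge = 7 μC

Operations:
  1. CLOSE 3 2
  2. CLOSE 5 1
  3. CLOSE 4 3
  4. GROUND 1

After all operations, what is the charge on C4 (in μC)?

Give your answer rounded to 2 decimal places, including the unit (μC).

Answer: 2.00 μC

Derivation:
Initial: C1(5μF, Q=1μC, V=0.20V), C2(6μF, Q=10μC, V=1.67V), C3(6μF, Q=0μC, V=0.00V), C4(3μF, Q=1μC, V=0.33V), C5(6μF, Q=7μC, V=1.17V)
Op 1: CLOSE 3-2: Q_total=10.00, C_total=12.00, V=0.83; Q3=5.00, Q2=5.00; dissipated=4.167
Op 2: CLOSE 5-1: Q_total=8.00, C_total=11.00, V=0.73; Q5=4.36, Q1=3.64; dissipated=1.274
Op 3: CLOSE 4-3: Q_total=6.00, C_total=9.00, V=0.67; Q4=2.00, Q3=4.00; dissipated=0.250
Op 4: GROUND 1: Q1=0; energy lost=1.322
Final charges: Q1=0.00, Q2=5.00, Q3=4.00, Q4=2.00, Q5=4.36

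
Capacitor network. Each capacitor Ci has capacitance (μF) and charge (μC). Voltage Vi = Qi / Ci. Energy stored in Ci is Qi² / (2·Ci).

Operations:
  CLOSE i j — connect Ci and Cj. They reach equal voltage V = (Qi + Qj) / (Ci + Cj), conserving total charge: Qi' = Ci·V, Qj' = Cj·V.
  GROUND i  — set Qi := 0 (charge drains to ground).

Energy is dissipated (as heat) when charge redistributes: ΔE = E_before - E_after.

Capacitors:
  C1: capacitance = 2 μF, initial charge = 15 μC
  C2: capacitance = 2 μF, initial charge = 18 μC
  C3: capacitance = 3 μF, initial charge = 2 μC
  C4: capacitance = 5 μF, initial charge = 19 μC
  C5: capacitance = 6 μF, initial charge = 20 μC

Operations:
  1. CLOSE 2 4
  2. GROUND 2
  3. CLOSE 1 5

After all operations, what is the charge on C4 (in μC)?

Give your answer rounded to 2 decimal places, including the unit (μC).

Initial: C1(2μF, Q=15μC, V=7.50V), C2(2μF, Q=18μC, V=9.00V), C3(3μF, Q=2μC, V=0.67V), C4(5μF, Q=19μC, V=3.80V), C5(6μF, Q=20μC, V=3.33V)
Op 1: CLOSE 2-4: Q_total=37.00, C_total=7.00, V=5.29; Q2=10.57, Q4=26.43; dissipated=19.314
Op 2: GROUND 2: Q2=0; energy lost=27.939
Op 3: CLOSE 1-5: Q_total=35.00, C_total=8.00, V=4.38; Q1=8.75, Q5=26.25; dissipated=13.021
Final charges: Q1=8.75, Q2=0.00, Q3=2.00, Q4=26.43, Q5=26.25

Answer: 26.43 μC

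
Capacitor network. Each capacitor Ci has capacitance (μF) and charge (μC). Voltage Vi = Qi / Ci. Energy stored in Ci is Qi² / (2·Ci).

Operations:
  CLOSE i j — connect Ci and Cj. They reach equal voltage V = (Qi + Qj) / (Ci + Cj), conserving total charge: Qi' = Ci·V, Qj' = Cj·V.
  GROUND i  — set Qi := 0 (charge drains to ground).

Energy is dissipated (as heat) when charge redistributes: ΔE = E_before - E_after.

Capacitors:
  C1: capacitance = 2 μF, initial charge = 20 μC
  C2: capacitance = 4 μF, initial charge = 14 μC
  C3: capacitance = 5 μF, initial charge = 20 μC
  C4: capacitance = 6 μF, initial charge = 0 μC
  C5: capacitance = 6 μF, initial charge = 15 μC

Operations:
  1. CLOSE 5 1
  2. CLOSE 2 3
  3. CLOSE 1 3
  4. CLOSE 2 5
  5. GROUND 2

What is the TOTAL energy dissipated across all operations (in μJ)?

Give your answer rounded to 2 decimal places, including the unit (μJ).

Answer: 77.36 μJ

Derivation:
Initial: C1(2μF, Q=20μC, V=10.00V), C2(4μF, Q=14μC, V=3.50V), C3(5μF, Q=20μC, V=4.00V), C4(6μF, Q=0μC, V=0.00V), C5(6μF, Q=15μC, V=2.50V)
Op 1: CLOSE 5-1: Q_total=35.00, C_total=8.00, V=4.38; Q5=26.25, Q1=8.75; dissipated=42.188
Op 2: CLOSE 2-3: Q_total=34.00, C_total=9.00, V=3.78; Q2=15.11, Q3=18.89; dissipated=0.278
Op 3: CLOSE 1-3: Q_total=27.64, C_total=7.00, V=3.95; Q1=7.90, Q3=19.74; dissipated=0.255
Op 4: CLOSE 2-5: Q_total=41.36, C_total=10.00, V=4.14; Q2=16.54, Q5=24.82; dissipated=0.428
Op 5: GROUND 2: Q2=0; energy lost=34.215
Total dissipated: 77.363 μJ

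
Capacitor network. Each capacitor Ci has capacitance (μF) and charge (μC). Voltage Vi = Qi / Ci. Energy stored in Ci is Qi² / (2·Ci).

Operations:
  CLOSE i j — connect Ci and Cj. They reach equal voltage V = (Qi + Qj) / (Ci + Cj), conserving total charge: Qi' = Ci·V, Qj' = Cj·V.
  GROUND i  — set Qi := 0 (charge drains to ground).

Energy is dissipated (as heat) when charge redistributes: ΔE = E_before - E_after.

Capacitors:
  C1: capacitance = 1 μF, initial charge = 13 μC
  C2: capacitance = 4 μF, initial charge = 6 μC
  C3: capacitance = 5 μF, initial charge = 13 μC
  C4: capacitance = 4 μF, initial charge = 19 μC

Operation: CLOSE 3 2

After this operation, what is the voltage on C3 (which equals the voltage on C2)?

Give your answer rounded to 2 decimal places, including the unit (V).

Initial: C1(1μF, Q=13μC, V=13.00V), C2(4μF, Q=6μC, V=1.50V), C3(5μF, Q=13μC, V=2.60V), C4(4μF, Q=19μC, V=4.75V)
Op 1: CLOSE 3-2: Q_total=19.00, C_total=9.00, V=2.11; Q3=10.56, Q2=8.44; dissipated=1.344

Answer: 2.11 V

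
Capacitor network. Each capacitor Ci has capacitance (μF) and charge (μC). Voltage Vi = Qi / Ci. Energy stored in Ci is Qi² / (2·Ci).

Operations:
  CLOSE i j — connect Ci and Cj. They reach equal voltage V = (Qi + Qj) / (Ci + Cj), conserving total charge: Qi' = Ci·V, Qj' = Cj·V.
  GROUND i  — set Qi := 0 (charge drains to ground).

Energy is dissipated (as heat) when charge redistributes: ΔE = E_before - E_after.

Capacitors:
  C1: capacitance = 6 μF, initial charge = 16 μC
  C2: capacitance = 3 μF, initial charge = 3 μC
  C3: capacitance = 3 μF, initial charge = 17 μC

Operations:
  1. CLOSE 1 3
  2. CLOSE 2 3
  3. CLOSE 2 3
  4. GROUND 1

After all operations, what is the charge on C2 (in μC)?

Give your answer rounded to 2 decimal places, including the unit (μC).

Initial: C1(6μF, Q=16μC, V=2.67V), C2(3μF, Q=3μC, V=1.00V), C3(3μF, Q=17μC, V=5.67V)
Op 1: CLOSE 1-3: Q_total=33.00, C_total=9.00, V=3.67; Q1=22.00, Q3=11.00; dissipated=9.000
Op 2: CLOSE 2-3: Q_total=14.00, C_total=6.00, V=2.33; Q2=7.00, Q3=7.00; dissipated=5.333
Op 3: CLOSE 2-3: Q_total=14.00, C_total=6.00, V=2.33; Q2=7.00, Q3=7.00; dissipated=0.000
Op 4: GROUND 1: Q1=0; energy lost=40.333
Final charges: Q1=0.00, Q2=7.00, Q3=7.00

Answer: 7.00 μC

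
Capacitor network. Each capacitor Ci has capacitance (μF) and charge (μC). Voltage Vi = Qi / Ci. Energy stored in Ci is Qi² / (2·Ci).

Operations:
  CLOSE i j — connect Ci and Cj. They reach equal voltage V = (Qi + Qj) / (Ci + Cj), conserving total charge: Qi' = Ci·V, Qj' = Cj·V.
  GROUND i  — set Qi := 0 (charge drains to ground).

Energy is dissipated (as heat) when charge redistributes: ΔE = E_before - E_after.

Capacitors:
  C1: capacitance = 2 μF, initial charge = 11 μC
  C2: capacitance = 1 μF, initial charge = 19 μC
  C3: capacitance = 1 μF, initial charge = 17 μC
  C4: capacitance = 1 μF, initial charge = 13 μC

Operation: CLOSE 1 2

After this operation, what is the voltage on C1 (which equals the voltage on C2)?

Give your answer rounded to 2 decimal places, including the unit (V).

Answer: 10.00 V

Derivation:
Initial: C1(2μF, Q=11μC, V=5.50V), C2(1μF, Q=19μC, V=19.00V), C3(1μF, Q=17μC, V=17.00V), C4(1μF, Q=13μC, V=13.00V)
Op 1: CLOSE 1-2: Q_total=30.00, C_total=3.00, V=10.00; Q1=20.00, Q2=10.00; dissipated=60.750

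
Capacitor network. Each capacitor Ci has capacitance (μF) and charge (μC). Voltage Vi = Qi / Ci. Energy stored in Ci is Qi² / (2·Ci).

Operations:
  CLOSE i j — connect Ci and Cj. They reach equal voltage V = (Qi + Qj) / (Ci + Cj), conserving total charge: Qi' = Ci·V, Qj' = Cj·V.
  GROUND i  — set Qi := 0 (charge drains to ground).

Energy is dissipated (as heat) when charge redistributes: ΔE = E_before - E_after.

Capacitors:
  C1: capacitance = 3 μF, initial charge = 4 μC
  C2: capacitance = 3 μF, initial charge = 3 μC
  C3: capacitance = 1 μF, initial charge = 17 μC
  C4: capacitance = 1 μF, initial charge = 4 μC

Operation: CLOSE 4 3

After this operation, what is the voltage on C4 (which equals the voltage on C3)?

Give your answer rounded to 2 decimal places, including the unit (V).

Initial: C1(3μF, Q=4μC, V=1.33V), C2(3μF, Q=3μC, V=1.00V), C3(1μF, Q=17μC, V=17.00V), C4(1μF, Q=4μC, V=4.00V)
Op 1: CLOSE 4-3: Q_total=21.00, C_total=2.00, V=10.50; Q4=10.50, Q3=10.50; dissipated=42.250

Answer: 10.50 V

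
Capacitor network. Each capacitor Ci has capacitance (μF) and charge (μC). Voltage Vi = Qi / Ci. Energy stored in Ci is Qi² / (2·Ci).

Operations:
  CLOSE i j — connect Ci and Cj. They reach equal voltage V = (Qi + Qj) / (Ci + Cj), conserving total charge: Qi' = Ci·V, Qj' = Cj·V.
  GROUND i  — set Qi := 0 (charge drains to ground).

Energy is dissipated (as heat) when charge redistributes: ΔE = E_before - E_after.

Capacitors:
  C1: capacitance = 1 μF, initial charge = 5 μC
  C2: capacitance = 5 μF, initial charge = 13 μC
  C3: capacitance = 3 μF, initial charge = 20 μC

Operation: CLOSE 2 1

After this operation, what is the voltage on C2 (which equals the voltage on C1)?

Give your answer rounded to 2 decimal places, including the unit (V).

Initial: C1(1μF, Q=5μC, V=5.00V), C2(5μF, Q=13μC, V=2.60V), C3(3μF, Q=20μC, V=6.67V)
Op 1: CLOSE 2-1: Q_total=18.00, C_total=6.00, V=3.00; Q2=15.00, Q1=3.00; dissipated=2.400

Answer: 3.00 V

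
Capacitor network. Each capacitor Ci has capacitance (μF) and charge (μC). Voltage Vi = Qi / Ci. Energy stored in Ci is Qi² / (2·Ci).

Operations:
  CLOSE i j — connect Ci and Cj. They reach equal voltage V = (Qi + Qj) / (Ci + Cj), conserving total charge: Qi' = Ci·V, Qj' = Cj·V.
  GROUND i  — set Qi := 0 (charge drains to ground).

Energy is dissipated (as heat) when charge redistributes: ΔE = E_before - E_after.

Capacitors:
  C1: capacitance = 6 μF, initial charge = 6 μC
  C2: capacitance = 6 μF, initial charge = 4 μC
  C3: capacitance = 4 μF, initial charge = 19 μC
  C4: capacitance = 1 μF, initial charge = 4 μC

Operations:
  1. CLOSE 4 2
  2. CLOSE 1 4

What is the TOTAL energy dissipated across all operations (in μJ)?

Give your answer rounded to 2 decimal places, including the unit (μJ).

Answer: 4.77 μJ

Derivation:
Initial: C1(6μF, Q=6μC, V=1.00V), C2(6μF, Q=4μC, V=0.67V), C3(4μF, Q=19μC, V=4.75V), C4(1μF, Q=4μC, V=4.00V)
Op 1: CLOSE 4-2: Q_total=8.00, C_total=7.00, V=1.14; Q4=1.14, Q2=6.86; dissipated=4.762
Op 2: CLOSE 1-4: Q_total=7.14, C_total=7.00, V=1.02; Q1=6.12, Q4=1.02; dissipated=0.009
Total dissipated: 4.771 μJ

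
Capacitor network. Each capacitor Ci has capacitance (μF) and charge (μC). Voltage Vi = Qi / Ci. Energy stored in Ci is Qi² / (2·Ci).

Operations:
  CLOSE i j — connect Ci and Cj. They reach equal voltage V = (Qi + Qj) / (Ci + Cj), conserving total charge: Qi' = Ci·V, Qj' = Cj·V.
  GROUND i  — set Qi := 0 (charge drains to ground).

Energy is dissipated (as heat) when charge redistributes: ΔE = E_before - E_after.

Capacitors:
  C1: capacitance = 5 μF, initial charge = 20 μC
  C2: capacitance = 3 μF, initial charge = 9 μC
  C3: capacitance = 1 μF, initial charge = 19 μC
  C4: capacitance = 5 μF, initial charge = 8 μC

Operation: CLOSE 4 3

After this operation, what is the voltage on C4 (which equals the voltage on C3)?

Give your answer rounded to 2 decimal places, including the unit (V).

Answer: 4.50 V

Derivation:
Initial: C1(5μF, Q=20μC, V=4.00V), C2(3μF, Q=9μC, V=3.00V), C3(1μF, Q=19μC, V=19.00V), C4(5μF, Q=8μC, V=1.60V)
Op 1: CLOSE 4-3: Q_total=27.00, C_total=6.00, V=4.50; Q4=22.50, Q3=4.50; dissipated=126.150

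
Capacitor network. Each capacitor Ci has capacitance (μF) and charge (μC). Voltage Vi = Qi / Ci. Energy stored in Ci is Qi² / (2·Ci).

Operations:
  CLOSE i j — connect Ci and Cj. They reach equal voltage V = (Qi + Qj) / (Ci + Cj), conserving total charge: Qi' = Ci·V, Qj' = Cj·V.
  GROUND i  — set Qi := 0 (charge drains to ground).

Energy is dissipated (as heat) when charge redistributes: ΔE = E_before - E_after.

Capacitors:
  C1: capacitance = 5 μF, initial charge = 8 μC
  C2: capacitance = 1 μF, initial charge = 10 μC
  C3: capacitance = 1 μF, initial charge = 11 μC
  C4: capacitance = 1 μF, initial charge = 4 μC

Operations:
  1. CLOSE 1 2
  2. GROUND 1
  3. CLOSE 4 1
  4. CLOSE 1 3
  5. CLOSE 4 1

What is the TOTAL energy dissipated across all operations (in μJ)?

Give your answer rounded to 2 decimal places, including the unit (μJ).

Answer: 104.29 μJ

Derivation:
Initial: C1(5μF, Q=8μC, V=1.60V), C2(1μF, Q=10μC, V=10.00V), C3(1μF, Q=11μC, V=11.00V), C4(1μF, Q=4μC, V=4.00V)
Op 1: CLOSE 1-2: Q_total=18.00, C_total=6.00, V=3.00; Q1=15.00, Q2=3.00; dissipated=29.400
Op 2: GROUND 1: Q1=0; energy lost=22.500
Op 3: CLOSE 4-1: Q_total=4.00, C_total=6.00, V=0.67; Q4=0.67, Q1=3.33; dissipated=6.667
Op 4: CLOSE 1-3: Q_total=14.33, C_total=6.00, V=2.39; Q1=11.94, Q3=2.39; dissipated=44.491
Op 5: CLOSE 4-1: Q_total=12.61, C_total=6.00, V=2.10; Q4=2.10, Q1=10.51; dissipated=1.236
Total dissipated: 104.293 μJ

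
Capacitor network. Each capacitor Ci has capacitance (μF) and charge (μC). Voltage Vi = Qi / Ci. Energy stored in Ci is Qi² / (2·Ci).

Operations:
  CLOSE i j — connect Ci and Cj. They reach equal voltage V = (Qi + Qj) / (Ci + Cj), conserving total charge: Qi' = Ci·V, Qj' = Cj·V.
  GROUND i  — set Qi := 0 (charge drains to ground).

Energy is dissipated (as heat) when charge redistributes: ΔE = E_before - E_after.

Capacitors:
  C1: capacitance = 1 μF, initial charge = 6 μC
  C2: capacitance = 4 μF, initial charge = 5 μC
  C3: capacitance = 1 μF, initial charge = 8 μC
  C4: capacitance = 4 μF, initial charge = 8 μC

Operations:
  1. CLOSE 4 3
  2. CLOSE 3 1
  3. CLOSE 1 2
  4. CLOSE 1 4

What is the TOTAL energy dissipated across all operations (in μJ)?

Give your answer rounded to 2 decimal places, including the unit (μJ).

Initial: C1(1μF, Q=6μC, V=6.00V), C2(4μF, Q=5μC, V=1.25V), C3(1μF, Q=8μC, V=8.00V), C4(4μF, Q=8μC, V=2.00V)
Op 1: CLOSE 4-3: Q_total=16.00, C_total=5.00, V=3.20; Q4=12.80, Q3=3.20; dissipated=14.400
Op 2: CLOSE 3-1: Q_total=9.20, C_total=2.00, V=4.60; Q3=4.60, Q1=4.60; dissipated=1.960
Op 3: CLOSE 1-2: Q_total=9.60, C_total=5.00, V=1.92; Q1=1.92, Q2=7.68; dissipated=4.489
Op 4: CLOSE 1-4: Q_total=14.72, C_total=5.00, V=2.94; Q1=2.94, Q4=11.78; dissipated=0.655
Total dissipated: 21.504 μJ

Answer: 21.50 μJ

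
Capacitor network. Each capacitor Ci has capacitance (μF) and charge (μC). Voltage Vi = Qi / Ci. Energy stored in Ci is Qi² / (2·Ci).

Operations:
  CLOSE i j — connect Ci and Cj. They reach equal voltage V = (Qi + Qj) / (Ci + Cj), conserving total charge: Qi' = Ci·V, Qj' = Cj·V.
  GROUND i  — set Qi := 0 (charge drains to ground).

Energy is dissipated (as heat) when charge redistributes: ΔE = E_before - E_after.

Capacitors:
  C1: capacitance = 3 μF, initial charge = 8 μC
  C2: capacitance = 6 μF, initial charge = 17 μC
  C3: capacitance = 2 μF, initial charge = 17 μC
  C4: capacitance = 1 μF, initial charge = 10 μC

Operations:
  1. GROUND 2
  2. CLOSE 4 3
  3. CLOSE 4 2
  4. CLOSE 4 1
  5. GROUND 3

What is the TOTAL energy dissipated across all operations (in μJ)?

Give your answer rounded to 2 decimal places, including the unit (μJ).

Initial: C1(3μF, Q=8μC, V=2.67V), C2(6μF, Q=17μC, V=2.83V), C3(2μF, Q=17μC, V=8.50V), C4(1μF, Q=10μC, V=10.00V)
Op 1: GROUND 2: Q2=0; energy lost=24.083
Op 2: CLOSE 4-3: Q_total=27.00, C_total=3.00, V=9.00; Q4=9.00, Q3=18.00; dissipated=0.750
Op 3: CLOSE 4-2: Q_total=9.00, C_total=7.00, V=1.29; Q4=1.29, Q2=7.71; dissipated=34.714
Op 4: CLOSE 4-1: Q_total=9.29, C_total=4.00, V=2.32; Q4=2.32, Q1=6.96; dissipated=0.715
Op 5: GROUND 3: Q3=0; energy lost=81.000
Total dissipated: 141.263 μJ

Answer: 141.26 μJ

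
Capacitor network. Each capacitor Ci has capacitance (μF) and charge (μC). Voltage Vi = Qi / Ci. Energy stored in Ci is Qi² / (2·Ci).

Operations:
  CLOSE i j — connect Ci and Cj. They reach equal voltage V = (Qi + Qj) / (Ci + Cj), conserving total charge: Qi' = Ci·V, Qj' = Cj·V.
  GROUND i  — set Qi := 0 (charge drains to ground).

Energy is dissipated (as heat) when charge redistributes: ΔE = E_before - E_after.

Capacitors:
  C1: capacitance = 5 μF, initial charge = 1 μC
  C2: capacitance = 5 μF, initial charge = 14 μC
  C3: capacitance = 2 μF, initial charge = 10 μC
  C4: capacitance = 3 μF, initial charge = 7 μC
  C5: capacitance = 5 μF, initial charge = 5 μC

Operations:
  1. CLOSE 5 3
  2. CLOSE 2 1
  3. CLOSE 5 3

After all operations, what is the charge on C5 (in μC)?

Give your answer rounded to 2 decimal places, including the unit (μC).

Answer: 10.71 μC

Derivation:
Initial: C1(5μF, Q=1μC, V=0.20V), C2(5μF, Q=14μC, V=2.80V), C3(2μF, Q=10μC, V=5.00V), C4(3μF, Q=7μC, V=2.33V), C5(5μF, Q=5μC, V=1.00V)
Op 1: CLOSE 5-3: Q_total=15.00, C_total=7.00, V=2.14; Q5=10.71, Q3=4.29; dissipated=11.429
Op 2: CLOSE 2-1: Q_total=15.00, C_total=10.00, V=1.50; Q2=7.50, Q1=7.50; dissipated=8.450
Op 3: CLOSE 5-3: Q_total=15.00, C_total=7.00, V=2.14; Q5=10.71, Q3=4.29; dissipated=0.000
Final charges: Q1=7.50, Q2=7.50, Q3=4.29, Q4=7.00, Q5=10.71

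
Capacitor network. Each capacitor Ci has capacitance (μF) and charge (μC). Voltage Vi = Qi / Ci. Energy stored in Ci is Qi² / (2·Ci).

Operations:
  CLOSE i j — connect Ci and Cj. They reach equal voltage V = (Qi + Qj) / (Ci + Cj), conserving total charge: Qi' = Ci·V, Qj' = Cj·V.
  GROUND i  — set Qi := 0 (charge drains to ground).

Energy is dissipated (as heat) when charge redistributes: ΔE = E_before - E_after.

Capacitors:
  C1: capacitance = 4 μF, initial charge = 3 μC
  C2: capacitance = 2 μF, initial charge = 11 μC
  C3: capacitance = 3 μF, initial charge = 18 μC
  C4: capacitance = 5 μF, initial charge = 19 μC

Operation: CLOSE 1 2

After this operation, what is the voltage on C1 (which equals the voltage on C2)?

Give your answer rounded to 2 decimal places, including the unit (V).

Answer: 2.33 V

Derivation:
Initial: C1(4μF, Q=3μC, V=0.75V), C2(2μF, Q=11μC, V=5.50V), C3(3μF, Q=18μC, V=6.00V), C4(5μF, Q=19μC, V=3.80V)
Op 1: CLOSE 1-2: Q_total=14.00, C_total=6.00, V=2.33; Q1=9.33, Q2=4.67; dissipated=15.042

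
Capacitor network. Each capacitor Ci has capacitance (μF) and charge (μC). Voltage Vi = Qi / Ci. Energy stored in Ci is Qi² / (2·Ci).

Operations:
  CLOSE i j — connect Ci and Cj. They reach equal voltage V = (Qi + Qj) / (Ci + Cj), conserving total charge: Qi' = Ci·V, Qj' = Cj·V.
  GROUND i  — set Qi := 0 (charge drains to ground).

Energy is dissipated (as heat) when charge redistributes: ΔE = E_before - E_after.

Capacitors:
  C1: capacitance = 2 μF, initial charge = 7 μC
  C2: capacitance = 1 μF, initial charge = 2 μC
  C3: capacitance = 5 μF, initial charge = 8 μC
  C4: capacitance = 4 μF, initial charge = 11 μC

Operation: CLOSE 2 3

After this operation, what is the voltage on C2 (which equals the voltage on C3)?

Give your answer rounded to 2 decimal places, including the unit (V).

Initial: C1(2μF, Q=7μC, V=3.50V), C2(1μF, Q=2μC, V=2.00V), C3(5μF, Q=8μC, V=1.60V), C4(4μF, Q=11μC, V=2.75V)
Op 1: CLOSE 2-3: Q_total=10.00, C_total=6.00, V=1.67; Q2=1.67, Q3=8.33; dissipated=0.067

Answer: 1.67 V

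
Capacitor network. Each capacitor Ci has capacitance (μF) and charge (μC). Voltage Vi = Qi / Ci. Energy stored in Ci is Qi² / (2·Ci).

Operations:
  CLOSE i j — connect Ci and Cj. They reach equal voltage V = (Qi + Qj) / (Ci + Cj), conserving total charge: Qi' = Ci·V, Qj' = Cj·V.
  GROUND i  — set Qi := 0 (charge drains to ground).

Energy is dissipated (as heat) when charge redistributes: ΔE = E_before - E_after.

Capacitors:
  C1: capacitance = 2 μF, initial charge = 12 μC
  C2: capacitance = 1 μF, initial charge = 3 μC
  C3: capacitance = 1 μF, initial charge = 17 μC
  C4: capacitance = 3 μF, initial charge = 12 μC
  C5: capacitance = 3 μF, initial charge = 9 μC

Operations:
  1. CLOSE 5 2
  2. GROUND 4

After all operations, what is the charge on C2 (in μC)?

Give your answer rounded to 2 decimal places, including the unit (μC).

Initial: C1(2μF, Q=12μC, V=6.00V), C2(1μF, Q=3μC, V=3.00V), C3(1μF, Q=17μC, V=17.00V), C4(3μF, Q=12μC, V=4.00V), C5(3μF, Q=9μC, V=3.00V)
Op 1: CLOSE 5-2: Q_total=12.00, C_total=4.00, V=3.00; Q5=9.00, Q2=3.00; dissipated=0.000
Op 2: GROUND 4: Q4=0; energy lost=24.000
Final charges: Q1=12.00, Q2=3.00, Q3=17.00, Q4=0.00, Q5=9.00

Answer: 3.00 μC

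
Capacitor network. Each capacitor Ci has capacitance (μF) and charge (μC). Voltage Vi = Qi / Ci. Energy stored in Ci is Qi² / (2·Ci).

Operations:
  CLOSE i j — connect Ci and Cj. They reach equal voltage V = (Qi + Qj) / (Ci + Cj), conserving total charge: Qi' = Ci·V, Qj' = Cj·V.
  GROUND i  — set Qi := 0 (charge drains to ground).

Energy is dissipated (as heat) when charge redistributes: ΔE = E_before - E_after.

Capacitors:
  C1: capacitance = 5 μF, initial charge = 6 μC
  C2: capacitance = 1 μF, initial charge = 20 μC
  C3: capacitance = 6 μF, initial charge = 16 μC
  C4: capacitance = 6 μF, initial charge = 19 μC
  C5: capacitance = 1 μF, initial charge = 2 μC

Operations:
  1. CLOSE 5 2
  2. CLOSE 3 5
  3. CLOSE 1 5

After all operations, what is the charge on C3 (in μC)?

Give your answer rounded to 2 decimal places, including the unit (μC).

Initial: C1(5μF, Q=6μC, V=1.20V), C2(1μF, Q=20μC, V=20.00V), C3(6μF, Q=16μC, V=2.67V), C4(6μF, Q=19μC, V=3.17V), C5(1μF, Q=2μC, V=2.00V)
Op 1: CLOSE 5-2: Q_total=22.00, C_total=2.00, V=11.00; Q5=11.00, Q2=11.00; dissipated=81.000
Op 2: CLOSE 3-5: Q_total=27.00, C_total=7.00, V=3.86; Q3=23.14, Q5=3.86; dissipated=29.762
Op 3: CLOSE 1-5: Q_total=9.86, C_total=6.00, V=1.64; Q1=8.21, Q5=1.64; dissipated=2.942
Final charges: Q1=8.21, Q2=11.00, Q3=23.14, Q4=19.00, Q5=1.64

Answer: 23.14 μC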